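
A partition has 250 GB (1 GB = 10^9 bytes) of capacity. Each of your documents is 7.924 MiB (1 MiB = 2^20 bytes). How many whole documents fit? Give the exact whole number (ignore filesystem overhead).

30,088

Capacity: 250 GB = 250,000,000,000 bytes
Per item: 7.924 MiB = 8,308,916.224 bytes
⌊250,000,000,000 / 8,308,916.224⌋ = 30,088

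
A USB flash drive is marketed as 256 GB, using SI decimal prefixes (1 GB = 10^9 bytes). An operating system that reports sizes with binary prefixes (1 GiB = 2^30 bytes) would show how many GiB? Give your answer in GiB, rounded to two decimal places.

238.42 GiB

256 GB = 256 × 10^9 bytes = 256,000,000,000 bytes
1 GiB = 1,073,741,824 bytes
256,000,000,000 / 1,073,741,824 = 238.42 GiB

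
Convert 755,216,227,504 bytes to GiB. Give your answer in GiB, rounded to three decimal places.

755,216,227,504 bytes given.
1 GiB = 2^30 bytes = 1,073,741,824 bytes
755,216,227,504 / 1,073,741,824 = 703.350 GiB

703.350 GiB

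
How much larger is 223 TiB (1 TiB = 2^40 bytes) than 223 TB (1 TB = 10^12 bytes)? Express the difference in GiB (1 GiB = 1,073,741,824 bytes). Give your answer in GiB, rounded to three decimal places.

20,667.066 GiB

223 TiB = 223 × 1,099,511,627,776 = 245,191,092,994,048 bytes
223 TB = 223 × 1,000,000,000,000 = 223,000,000,000,000 bytes
difference = 22,191,092,994,048 bytes
22,191,092,994,048 / 1,073,741,824 = 20,667.066 GiB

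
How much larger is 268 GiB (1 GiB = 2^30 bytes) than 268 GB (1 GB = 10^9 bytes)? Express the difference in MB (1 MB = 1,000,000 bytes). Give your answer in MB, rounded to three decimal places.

19,762.809 MB

268 GiB = 268 × 1,073,741,824 = 287,762,808,832 bytes
268 GB = 268 × 1,000,000,000 = 268,000,000,000 bytes
difference = 19,762,808,832 bytes
19,762,808,832 / 1,000,000 = 19,762.809 MB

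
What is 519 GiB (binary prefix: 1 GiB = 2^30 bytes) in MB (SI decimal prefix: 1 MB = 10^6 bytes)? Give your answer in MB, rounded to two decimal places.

557,272.01 MB

519 GiB × 1,073,741,824 bytes/GiB = 557,272,006,656 bytes
1 MB = 1,000,000 bytes
557,272,006,656 / 1,000,000 = 557,272.01 MB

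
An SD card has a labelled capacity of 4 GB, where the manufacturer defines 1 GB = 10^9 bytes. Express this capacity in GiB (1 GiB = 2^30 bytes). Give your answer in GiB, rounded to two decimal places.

4 GB × 1,000,000,000 bytes/GB = 4,000,000,000 bytes
1 GiB = 2^30 bytes = 1,073,741,824 bytes
4,000,000,000 / 1,073,741,824 = 3.73 GiB

3.73 GiB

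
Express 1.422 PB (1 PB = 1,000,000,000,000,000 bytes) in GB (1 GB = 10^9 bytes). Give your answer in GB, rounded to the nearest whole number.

1,422,000 GB

1.422 PB = 1.422 × 10^15 bytes = 1,422,000,000,000,000 bytes
1 GB = 1,000,000,000 bytes
1,422,000,000,000,000 / 1,000,000,000 = 1,422,000 GB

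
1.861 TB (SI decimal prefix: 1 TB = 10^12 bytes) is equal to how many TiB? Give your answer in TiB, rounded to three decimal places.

1.693 TiB

1.861 TB × 1,000,000,000,000 bytes/TB = 1,861,000,000,000 bytes
1 TiB = 1,099,511,627,776 bytes
1,861,000,000,000 / 1,099,511,627,776 = 1.693 TiB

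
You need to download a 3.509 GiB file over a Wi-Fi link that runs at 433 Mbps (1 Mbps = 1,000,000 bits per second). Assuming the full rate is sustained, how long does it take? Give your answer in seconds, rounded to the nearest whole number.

70 seconds

3.509 GiB = 3,767,760,060.416 bytes = 30,142,080,483.328 bits
433 Mbps = 433,000,000 bits/s
time = 30,142,080,483.328 / 433,000,000 = 70 s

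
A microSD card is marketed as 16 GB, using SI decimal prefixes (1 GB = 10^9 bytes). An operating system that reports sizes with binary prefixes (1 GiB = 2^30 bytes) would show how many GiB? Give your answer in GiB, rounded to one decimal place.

16 GB = 16 × 10^9 bytes = 16,000,000,000 bytes
1 GiB = 2^30 bytes = 1,073,741,824 bytes
16,000,000,000 / 1,073,741,824 = 14.9 GiB

14.9 GiB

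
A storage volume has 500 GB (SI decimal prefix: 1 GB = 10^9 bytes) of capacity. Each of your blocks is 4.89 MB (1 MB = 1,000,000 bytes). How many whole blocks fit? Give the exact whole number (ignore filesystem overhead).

Capacity: 500 GB = 500,000,000,000 bytes
Per item: 4.89 MB = 4,890,000 bytes
⌊500,000,000,000 / 4,890,000⌋ = 102,249

102,249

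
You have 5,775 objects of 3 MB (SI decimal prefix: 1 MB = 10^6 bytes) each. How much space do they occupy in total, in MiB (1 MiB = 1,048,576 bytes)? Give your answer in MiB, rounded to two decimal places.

Total = 5,775 × 3 MB = 17,325 MB
= 17,325 × 1,000,000 bytes = 17,325,000,000 bytes
1 MiB = 1,048,576 bytes
17,325,000,000 / 1,048,576 = 16,522.41 MiB

16,522.41 MiB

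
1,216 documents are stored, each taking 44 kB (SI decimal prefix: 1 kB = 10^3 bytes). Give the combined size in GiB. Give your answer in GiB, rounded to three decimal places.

Total = 1,216 × 44 kB = 53,504 kB
= 53,504 × 1,000 bytes = 53,504,000 bytes
1 GiB = 1,073,741,824 bytes
53,504,000 / 1,073,741,824 = 0.050 GiB

0.050 GiB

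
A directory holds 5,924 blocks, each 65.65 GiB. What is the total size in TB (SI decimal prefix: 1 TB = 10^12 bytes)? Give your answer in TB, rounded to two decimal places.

Total = 5,924 × 65.65 GiB = 388910.6 GiB
= 388910.6 × 1,073,741,824 bytes = 417,589,577,016,934.4 bytes
1 TB = 1,000,000,000,000 bytes
417,589,577,016,934.4 / 1,000,000,000,000 = 417.59 TB

417.59 TB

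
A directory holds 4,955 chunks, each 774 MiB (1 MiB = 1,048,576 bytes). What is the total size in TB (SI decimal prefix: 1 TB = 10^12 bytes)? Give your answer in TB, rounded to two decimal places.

Total = 4,955 × 774 MiB = 3,835,170 MiB
= 3,835,170 × 1,048,576 bytes = 4,021,467,217,920 bytes
1 TB = 1,000,000,000,000 bytes
4,021,467,217,920 / 1,000,000,000,000 = 4.02 TB

4.02 TB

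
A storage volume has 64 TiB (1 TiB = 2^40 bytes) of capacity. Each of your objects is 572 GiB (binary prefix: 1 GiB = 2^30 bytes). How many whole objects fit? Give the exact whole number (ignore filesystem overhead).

Capacity: 64 TiB = 70,368,744,177,664 bytes
Per item: 572 GiB = 614,180,323,328 bytes
⌊70,368,744,177,664 / 614,180,323,328⌋ = 114

114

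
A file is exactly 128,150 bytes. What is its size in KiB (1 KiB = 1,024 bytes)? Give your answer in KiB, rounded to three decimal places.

125.146 KiB

128,150 bytes given.
1 KiB = 1,024 bytes
128,150 / 1,024 = 125.146 KiB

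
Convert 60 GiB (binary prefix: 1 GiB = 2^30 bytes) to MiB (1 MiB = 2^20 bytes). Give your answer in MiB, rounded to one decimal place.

61,440.0 MiB

60 GiB = 60 × 2^30 bytes = 64,424,509,440 bytes
1 MiB = 2^20 bytes = 1,048,576 bytes
64,424,509,440 / 1,048,576 = 61,440.0 MiB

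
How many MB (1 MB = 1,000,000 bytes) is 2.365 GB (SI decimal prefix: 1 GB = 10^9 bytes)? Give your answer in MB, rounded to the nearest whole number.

2.365 GB = 2.365 × 10^9 bytes = 2,365,000,000 bytes
1 MB = 10^6 bytes = 1,000,000 bytes
2,365,000,000 / 1,000,000 = 2,365 MB

2,365 MB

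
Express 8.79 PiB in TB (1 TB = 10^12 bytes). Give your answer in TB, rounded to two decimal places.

9,896.66 TB

8.79 PiB = 8.79 × 2^50 bytes = 9,896,660,181,146,664.96 bytes
1 TB = 10^12 bytes = 1,000,000,000,000 bytes
9,896,660,181,146,664.96 / 1,000,000,000,000 = 9,896.66 TB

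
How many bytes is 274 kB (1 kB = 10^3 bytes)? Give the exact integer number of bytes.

274,000 bytes

274 × 1,000 = 274,000 bytes  (1 kB = 10^3 bytes)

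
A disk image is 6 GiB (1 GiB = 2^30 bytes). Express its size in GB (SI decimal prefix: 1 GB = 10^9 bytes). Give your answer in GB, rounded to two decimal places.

6 GiB × 1,073,741,824 bytes/GiB = 6,442,450,944 bytes
1 GB = 1,000,000,000 bytes
6,442,450,944 / 1,000,000,000 = 6.44 GB

6.44 GB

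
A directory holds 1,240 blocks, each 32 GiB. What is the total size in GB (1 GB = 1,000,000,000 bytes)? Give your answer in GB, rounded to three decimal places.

Total = 1,240 × 32 GiB = 39,680 GiB
= 39,680 × 1,073,741,824 bytes = 42,606,075,576,320 bytes
1 GB = 1,000,000,000 bytes
42,606,075,576,320 / 1,000,000,000 = 42,606.076 GB

42,606.076 GB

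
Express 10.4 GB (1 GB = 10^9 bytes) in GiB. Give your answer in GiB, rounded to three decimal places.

10.4 GB = 10.4 × 10^9 bytes = 10,400,000,000 bytes
1 GiB = 2^30 bytes = 1,073,741,824 bytes
10,400,000,000 / 1,073,741,824 = 9.686 GiB

9.686 GiB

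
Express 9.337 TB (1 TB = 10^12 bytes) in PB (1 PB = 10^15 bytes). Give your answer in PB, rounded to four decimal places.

9.337 TB × 1,000,000,000,000 bytes/TB = 9,337,000,000,000 bytes
1 PB = 10^15 bytes = 1,000,000,000,000,000 bytes
9,337,000,000,000 / 1,000,000,000,000,000 = 0.0093 PB

0.0093 PB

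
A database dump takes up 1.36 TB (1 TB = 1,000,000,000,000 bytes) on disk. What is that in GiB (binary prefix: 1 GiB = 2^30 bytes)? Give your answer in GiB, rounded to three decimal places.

1.36 TB = 1.36 × 10^12 bytes = 1,360,000,000,000 bytes
1 GiB = 1,073,741,824 bytes
1,360,000,000,000 / 1,073,741,824 = 1,266.599 GiB

1,266.599 GiB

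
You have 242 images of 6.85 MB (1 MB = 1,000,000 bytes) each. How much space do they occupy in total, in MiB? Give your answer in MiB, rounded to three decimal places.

Total = 242 × 6.85 MB = 1657.7 MB
= 1657.7 × 1,000,000 bytes = 1,657,700,000 bytes
1 MiB = 1,048,576 bytes
1,657,700,000 / 1,048,576 = 1,580.906 MiB

1,580.906 MiB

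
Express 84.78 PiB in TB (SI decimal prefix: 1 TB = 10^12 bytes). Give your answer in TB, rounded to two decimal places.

84.78 PiB = 84.78 × 2^50 bytes = 95,453,794,102,117,662.72 bytes
1 TB = 1,000,000,000,000 bytes
95,453,794,102,117,662.72 / 1,000,000,000,000 = 95,453.79 TB

95,453.79 TB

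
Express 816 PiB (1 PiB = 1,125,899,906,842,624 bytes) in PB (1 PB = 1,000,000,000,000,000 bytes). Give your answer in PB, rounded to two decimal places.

816 PiB = 816 × 2^50 bytes = 918,734,323,983,581,184 bytes
1 PB = 1,000,000,000,000,000 bytes
918,734,323,983,581,184 / 1,000,000,000,000,000 = 918.73 PB

918.73 PB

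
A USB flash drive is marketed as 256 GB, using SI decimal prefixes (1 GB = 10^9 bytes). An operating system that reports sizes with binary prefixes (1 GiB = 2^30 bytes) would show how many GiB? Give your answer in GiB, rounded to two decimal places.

256 GB × 1,000,000,000 bytes/GB = 256,000,000,000 bytes
1 GiB = 2^30 bytes = 1,073,741,824 bytes
256,000,000,000 / 1,073,741,824 = 238.42 GiB

238.42 GiB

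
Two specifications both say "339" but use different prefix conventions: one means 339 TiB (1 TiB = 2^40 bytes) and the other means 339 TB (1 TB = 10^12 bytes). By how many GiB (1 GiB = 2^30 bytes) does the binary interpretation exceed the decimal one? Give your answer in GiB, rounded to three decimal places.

339 TiB = 339 × 1,099,511,627,776 = 372,734,441,816,064 bytes
339 TB = 339 × 1,000,000,000,000 = 339,000,000,000,000 bytes
difference = 33,734,441,816,064 bytes
33,734,441,816,064 / 1,073,741,824 = 31,417.647 GiB

31,417.647 GiB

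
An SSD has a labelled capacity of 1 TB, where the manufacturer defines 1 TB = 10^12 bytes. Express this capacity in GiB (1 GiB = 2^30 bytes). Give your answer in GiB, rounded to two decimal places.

931.32 GiB

1 TB × 1,000,000,000,000 bytes/TB = 1,000,000,000,000 bytes
1 GiB = 2^30 bytes = 1,073,741,824 bytes
1,000,000,000,000 / 1,073,741,824 = 931.32 GiB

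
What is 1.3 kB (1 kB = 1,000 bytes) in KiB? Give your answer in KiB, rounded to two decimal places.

1.27 KiB

1.3 kB = 1.3 × 10^3 bytes = 1,300 bytes
1 KiB = 1,024 bytes
1,300 / 1,024 = 1.27 KiB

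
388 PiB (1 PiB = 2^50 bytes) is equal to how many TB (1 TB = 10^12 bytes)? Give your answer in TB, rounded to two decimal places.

436,849.16 TB

388 PiB = 388 × 2^50 bytes = 436,849,163,854,938,112 bytes
1 TB = 1,000,000,000,000 bytes
436,849,163,854,938,112 / 1,000,000,000,000 = 436,849.16 TB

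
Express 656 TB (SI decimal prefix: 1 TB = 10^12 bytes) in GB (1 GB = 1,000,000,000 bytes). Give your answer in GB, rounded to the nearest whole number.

656 TB = 656 × 10^12 bytes = 656,000,000,000,000 bytes
1 GB = 10^9 bytes = 1,000,000,000 bytes
656,000,000,000,000 / 1,000,000,000 = 656,000 GB

656,000 GB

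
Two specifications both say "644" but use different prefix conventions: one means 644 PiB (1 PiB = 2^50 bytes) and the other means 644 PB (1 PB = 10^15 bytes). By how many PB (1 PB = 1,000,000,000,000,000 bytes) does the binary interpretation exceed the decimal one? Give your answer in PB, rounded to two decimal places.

644 PiB = 644 × 1,125,899,906,842,624 = 725,079,540,006,649,856 bytes
644 PB = 644 × 1,000,000,000,000,000 = 644,000,000,000,000,000 bytes
difference = 81,079,540,006,649,856 bytes
81,079,540,006,649,856 / 1,000,000,000,000,000 = 81.08 PB

81.08 PB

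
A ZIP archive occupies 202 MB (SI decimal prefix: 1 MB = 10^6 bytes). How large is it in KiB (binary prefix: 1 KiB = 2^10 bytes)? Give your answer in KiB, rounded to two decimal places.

197,265.63 KiB

202 MB × 1,000,000 bytes/MB = 202,000,000 bytes
1 KiB = 2^10 bytes = 1,024 bytes
202,000,000 / 1,024 = 197,265.63 KiB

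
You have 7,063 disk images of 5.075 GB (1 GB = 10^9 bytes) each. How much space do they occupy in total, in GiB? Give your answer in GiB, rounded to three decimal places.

Total = 7,063 × 5.075 GB = 35844.725 GB
= 35844.725 × 1,000,000,000 bytes = 35,844,725,000,000 bytes
1 GiB = 1,073,741,824 bytes
35,844,725,000,000 / 1,073,741,824 = 33,383.002 GiB

33,383.002 GiB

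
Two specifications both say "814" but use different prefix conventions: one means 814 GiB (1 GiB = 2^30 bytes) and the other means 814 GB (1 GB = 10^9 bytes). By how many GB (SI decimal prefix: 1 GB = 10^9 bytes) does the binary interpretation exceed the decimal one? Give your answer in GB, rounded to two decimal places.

814 GiB = 814 × 1,073,741,824 = 874,025,844,736 bytes
814 GB = 814 × 1,000,000,000 = 814,000,000,000 bytes
difference = 60,025,844,736 bytes
60,025,844,736 / 1,000,000,000 = 60.03 GB

60.03 GB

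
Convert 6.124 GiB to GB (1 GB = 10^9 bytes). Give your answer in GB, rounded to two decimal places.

6.58 GB

6.124 GiB × 1,073,741,824 bytes/GiB = 6,575,594,930.176 bytes
1 GB = 10^9 bytes = 1,000,000,000 bytes
6,575,594,930.176 / 1,000,000,000 = 6.58 GB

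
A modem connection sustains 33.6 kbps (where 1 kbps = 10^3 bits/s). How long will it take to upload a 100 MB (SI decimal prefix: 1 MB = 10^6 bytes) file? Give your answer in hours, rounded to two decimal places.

6.61 hours

100 MB = 100,000,000 bytes = 800,000,000 bits
33.6 kbps = 33,600 bits/s
time = 800,000,000 / 33,600 = 23,809.5238 s
23,809.5238 s / 3600 = 6.61 hours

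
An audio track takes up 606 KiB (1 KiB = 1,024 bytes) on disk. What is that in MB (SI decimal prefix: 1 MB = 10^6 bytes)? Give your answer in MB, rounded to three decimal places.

606 KiB = 606 × 2^10 bytes = 620,544 bytes
1 MB = 1,000,000 bytes
620,544 / 1,000,000 = 0.621 MB

0.621 MB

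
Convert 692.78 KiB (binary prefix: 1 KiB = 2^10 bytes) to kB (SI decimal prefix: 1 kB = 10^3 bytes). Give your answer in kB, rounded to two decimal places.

692.78 KiB × 1,024 bytes/KiB = 709,406.72 bytes
1 kB = 1,000 bytes
709,406.72 / 1,000 = 709.41 kB

709.41 kB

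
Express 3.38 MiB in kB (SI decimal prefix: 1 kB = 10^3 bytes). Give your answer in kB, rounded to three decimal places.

3,544.187 kB

3.38 MiB × 1,048,576 bytes/MiB = 3,544,186.88 bytes
1 kB = 1,000 bytes
3,544,186.88 / 1,000 = 3,544.187 kB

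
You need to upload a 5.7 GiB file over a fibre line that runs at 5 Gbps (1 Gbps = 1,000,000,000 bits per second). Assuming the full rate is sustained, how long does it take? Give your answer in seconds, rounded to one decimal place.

5.7 GiB = 6,120,328,396.8 bytes = 48,962,627,174.4 bits
5 Gbps = 5,000,000,000 bits/s
time = 48,962,627,174.4 / 5,000,000,000 = 9.8 s

9.8 seconds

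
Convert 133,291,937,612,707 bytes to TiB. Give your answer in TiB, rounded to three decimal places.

121.228 TiB

133,291,937,612,707 bytes given.
1 TiB = 1,099,511,627,776 bytes
133,291,937,612,707 / 1,099,511,627,776 = 121.228 TiB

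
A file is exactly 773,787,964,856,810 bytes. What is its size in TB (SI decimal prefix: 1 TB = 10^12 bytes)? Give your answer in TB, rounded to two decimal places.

773,787,964,856,810 bytes given.
1 TB = 10^12 bytes = 1,000,000,000,000 bytes
773,787,964,856,810 / 1,000,000,000,000 = 773.79 TB

773.79 TB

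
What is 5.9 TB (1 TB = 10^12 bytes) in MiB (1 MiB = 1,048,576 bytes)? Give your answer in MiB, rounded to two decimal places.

5,626,678.47 MiB

5.9 TB × 1,000,000,000,000 bytes/TB = 5,900,000,000,000 bytes
1 MiB = 1,048,576 bytes
5,900,000,000,000 / 1,048,576 = 5,626,678.47 MiB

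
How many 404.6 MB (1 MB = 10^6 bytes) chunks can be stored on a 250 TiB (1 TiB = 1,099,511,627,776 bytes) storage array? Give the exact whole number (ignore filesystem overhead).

Capacity: 250 TiB = 274,877,906,944,000 bytes
Per item: 404.6 MB = 404,600,000 bytes
⌊274,877,906,944,000 / 404,600,000⌋ = 679,381

679,381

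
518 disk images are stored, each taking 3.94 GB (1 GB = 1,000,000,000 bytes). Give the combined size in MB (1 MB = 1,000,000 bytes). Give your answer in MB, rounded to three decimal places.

Total = 518 × 3.94 GB = 2040.92 GB
= 2040.92 × 1,000,000,000 bytes = 2,040,920,000,000 bytes
1 MB = 1,000,000 bytes
2,040,920,000,000 / 1,000,000 = 2,040,920.000 MB

2,040,920.000 MB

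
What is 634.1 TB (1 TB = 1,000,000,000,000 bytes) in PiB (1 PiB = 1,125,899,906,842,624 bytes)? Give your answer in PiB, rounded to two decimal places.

634.1 TB = 634.1 × 10^12 bytes = 634,100,000,000,000 bytes
1 PiB = 1,125,899,906,842,624 bytes
634,100,000,000,000 / 1,125,899,906,842,624 = 0.56 PiB

0.56 PiB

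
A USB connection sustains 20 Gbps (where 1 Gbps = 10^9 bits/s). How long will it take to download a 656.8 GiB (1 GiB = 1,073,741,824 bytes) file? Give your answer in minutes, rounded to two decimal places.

656.8 GiB = 705,233,630,003.2 bytes = 5,641,869,040,025.6 bits
20 Gbps = 20,000,000,000 bits/s
time = 5,641,869,040,025.6 / 20,000,000,000 = 282.093 s
282.093 s / 60 = 4.70 minutes

4.70 minutes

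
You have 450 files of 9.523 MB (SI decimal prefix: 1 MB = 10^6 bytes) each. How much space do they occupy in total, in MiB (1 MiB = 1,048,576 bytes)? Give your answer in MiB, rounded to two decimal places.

Total = 450 × 9.523 MB = 4285.35 MB
= 4285.35 × 1,000,000 bytes = 4,285,350,000 bytes
1 MiB = 1,048,576 bytes
4,285,350,000 / 1,048,576 = 4,086.83 MiB

4,086.83 MiB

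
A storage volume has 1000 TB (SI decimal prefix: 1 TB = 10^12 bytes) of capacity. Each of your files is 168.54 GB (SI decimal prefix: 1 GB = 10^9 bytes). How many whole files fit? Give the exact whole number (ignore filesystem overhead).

5,933

Capacity: 1000 TB = 1,000,000,000,000,000 bytes
Per item: 168.54 GB = 168,540,000,000 bytes
⌊1,000,000,000,000,000 / 168,540,000,000⌋ = 5,933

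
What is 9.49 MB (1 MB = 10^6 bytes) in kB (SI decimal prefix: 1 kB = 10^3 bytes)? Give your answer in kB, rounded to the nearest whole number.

9.49 MB × 1,000,000 bytes/MB = 9,490,000 bytes
1 kB = 1,000 bytes
9,490,000 / 1,000 = 9,490 kB

9,490 kB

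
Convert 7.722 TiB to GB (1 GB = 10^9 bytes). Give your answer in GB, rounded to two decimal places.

8,490.43 GB

7.722 TiB = 7.722 × 2^40 bytes = 8,490,428,789,686.272 bytes
1 GB = 1,000,000,000 bytes
8,490,428,789,686.272 / 1,000,000,000 = 8,490.43 GB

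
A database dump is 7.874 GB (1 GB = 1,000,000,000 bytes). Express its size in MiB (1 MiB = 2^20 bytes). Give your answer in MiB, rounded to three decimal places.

7,509.232 MiB

7.874 GB × 1,000,000,000 bytes/GB = 7,874,000,000 bytes
1 MiB = 2^20 bytes = 1,048,576 bytes
7,874,000,000 / 1,048,576 = 7,509.232 MiB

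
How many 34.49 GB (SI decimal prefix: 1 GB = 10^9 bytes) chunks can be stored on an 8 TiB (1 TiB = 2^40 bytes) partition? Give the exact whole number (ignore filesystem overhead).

Capacity: 8 TiB = 8,796,093,022,208 bytes
Per item: 34.49 GB = 34,490,000,000 bytes
⌊8,796,093,022,208 / 34,490,000,000⌋ = 255

255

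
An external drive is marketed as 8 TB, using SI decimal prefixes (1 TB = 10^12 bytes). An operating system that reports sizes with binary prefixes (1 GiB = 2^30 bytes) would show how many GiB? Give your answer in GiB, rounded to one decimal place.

8 TB = 8 × 10^12 bytes = 8,000,000,000,000 bytes
1 GiB = 2^30 bytes = 1,073,741,824 bytes
8,000,000,000,000 / 1,073,741,824 = 7,450.6 GiB

7,450.6 GiB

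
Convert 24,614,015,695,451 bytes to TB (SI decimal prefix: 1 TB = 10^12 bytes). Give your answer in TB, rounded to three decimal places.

24.614 TB

24,614,015,695,451 bytes given.
1 TB = 1,000,000,000,000 bytes
24,614,015,695,451 / 1,000,000,000,000 = 24.614 TB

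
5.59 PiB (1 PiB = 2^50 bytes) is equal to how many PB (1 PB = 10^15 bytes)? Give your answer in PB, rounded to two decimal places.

5.59 PiB × 1,125,899,906,842,624 bytes/PiB = 6,293,780,479,250,268.16 bytes
1 PB = 1,000,000,000,000,000 bytes
6,293,780,479,250,268.16 / 1,000,000,000,000,000 = 6.29 PB

6.29 PB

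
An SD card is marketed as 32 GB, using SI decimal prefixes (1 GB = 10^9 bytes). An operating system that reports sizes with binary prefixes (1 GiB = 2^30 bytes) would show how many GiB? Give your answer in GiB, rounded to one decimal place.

29.8 GiB

32 GB = 32 × 10^9 bytes = 32,000,000,000 bytes
1 GiB = 1,073,741,824 bytes
32,000,000,000 / 1,073,741,824 = 29.8 GiB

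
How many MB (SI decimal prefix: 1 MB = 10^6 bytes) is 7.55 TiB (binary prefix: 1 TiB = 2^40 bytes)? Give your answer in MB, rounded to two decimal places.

7.55 TiB = 7.55 × 2^40 bytes = 8,301,312,789,708.8 bytes
1 MB = 1,000,000 bytes
8,301,312,789,708.8 / 1,000,000 = 8,301,312.79 MB

8,301,312.79 MB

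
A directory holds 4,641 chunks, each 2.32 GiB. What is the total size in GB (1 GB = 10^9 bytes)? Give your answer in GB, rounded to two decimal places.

Total = 4,641 × 2.32 GiB = 10767.12 GiB
= 10767.12 × 1,073,741,824 bytes = 11,561,107,068,026.88 bytes
1 GB = 1,000,000,000 bytes
11,561,107,068,026.88 / 1,000,000,000 = 11,561.11 GB

11,561.11 GB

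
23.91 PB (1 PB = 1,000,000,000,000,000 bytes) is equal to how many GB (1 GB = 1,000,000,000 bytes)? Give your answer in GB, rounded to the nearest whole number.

23,910,000 GB

23.91 PB × 1,000,000,000,000,000 bytes/PB = 23,910,000,000,000,000 bytes
1 GB = 10^9 bytes = 1,000,000,000 bytes
23,910,000,000,000,000 / 1,000,000,000 = 23,910,000 GB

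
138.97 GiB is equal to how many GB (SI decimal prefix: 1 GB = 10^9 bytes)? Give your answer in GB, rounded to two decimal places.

138.97 GiB = 138.97 × 2^30 bytes = 149,217,901,281.28 bytes
1 GB = 10^9 bytes = 1,000,000,000 bytes
149,217,901,281.28 / 1,000,000,000 = 149.22 GB

149.22 GB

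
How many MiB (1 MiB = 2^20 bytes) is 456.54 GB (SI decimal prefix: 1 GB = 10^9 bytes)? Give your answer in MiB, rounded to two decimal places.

456.54 GB = 456.54 × 10^9 bytes = 456,540,000,000 bytes
1 MiB = 1,048,576 bytes
456,540,000,000 / 1,048,576 = 435,390.47 MiB

435,390.47 MiB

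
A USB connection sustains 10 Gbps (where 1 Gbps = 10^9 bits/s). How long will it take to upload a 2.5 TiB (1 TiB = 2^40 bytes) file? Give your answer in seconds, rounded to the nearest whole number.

2.5 TiB = 2,748,779,069,440 bytes = 21,990,232,555,520 bits
10 Gbps = 10,000,000,000 bits/s
time = 21,990,232,555,520 / 10,000,000,000 = 2,199 s

2,199 seconds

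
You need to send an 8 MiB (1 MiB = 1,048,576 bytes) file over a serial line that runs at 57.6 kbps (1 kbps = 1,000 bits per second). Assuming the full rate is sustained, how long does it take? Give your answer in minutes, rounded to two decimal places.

8 MiB = 8,388,608 bytes = 67,108,864 bits
57.6 kbps = 57,600 bits/s
time = 67,108,864 / 57,600 = 1,165.084 s
1,165.084 s / 60 = 19.42 minutes

19.42 minutes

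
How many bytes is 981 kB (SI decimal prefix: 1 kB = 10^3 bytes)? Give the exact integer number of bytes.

981 × 1,000 = 981,000 bytes  (1 kB = 10^3 bytes)

981,000 bytes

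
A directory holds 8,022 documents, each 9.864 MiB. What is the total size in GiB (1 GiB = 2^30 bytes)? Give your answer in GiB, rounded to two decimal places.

77.27 GiB

Total = 8,022 × 9.864 MiB = 79129.008 MiB
= 79129.008 × 1,048,576 bytes = 82,972,778,692.608 bytes
1 GiB = 1,073,741,824 bytes
82,972,778,692.608 / 1,073,741,824 = 77.27 GiB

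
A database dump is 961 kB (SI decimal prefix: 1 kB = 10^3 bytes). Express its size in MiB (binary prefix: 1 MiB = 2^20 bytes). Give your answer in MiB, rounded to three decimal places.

0.916 MiB

961 kB = 961 × 10^3 bytes = 961,000 bytes
1 MiB = 2^20 bytes = 1,048,576 bytes
961,000 / 1,048,576 = 0.916 MiB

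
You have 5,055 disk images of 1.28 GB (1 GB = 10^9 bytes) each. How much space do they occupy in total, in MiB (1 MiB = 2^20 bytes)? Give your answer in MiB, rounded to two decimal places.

Total = 5,055 × 1.28 GB = 6470.4 GB
= 6470.4 × 1,000,000,000 bytes = 6,470,400,000,000 bytes
1 MiB = 1,048,576 bytes
6,470,400,000,000 / 1,048,576 = 6,170,654.30 MiB

6,170,654.30 MiB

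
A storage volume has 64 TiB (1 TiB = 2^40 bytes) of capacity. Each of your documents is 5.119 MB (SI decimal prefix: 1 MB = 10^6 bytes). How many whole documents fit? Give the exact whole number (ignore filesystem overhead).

13,746,580

Capacity: 64 TiB = 70,368,744,177,664 bytes
Per item: 5.119 MB = 5,119,000 bytes
⌊70,368,744,177,664 / 5,119,000⌋ = 13,746,580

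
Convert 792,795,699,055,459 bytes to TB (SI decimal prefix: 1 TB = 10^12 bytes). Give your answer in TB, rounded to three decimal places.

792,795,699,055,459 bytes given.
1 TB = 10^12 bytes = 1,000,000,000,000 bytes
792,795,699,055,459 / 1,000,000,000,000 = 792.796 TB

792.796 TB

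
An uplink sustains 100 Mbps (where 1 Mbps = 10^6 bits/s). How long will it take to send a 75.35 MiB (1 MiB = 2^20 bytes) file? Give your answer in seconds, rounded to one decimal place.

6.3 seconds

75.35 MiB = 79,010,201.6 bytes = 632,081,612.8 bits
100 Mbps = 100,000,000 bits/s
time = 632,081,612.8 / 100,000,000 = 6.3 s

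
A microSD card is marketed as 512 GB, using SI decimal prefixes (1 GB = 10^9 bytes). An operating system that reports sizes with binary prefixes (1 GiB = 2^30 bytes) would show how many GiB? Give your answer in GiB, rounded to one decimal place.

476.8 GiB

512 GB = 512 × 10^9 bytes = 512,000,000,000 bytes
1 GiB = 2^30 bytes = 1,073,741,824 bytes
512,000,000,000 / 1,073,741,824 = 476.8 GiB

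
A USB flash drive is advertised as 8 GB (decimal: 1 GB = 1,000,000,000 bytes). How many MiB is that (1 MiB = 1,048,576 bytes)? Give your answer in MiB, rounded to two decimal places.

7,629.39 MiB

8 GB × 1,000,000,000 bytes/GB = 8,000,000,000 bytes
1 MiB = 2^20 bytes = 1,048,576 bytes
8,000,000,000 / 1,048,576 = 7,629.39 MiB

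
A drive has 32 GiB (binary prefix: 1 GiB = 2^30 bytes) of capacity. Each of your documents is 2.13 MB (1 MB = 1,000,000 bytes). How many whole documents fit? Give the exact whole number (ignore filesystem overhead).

Capacity: 32 GiB = 34,359,738,368 bytes
Per item: 2.13 MB = 2,130,000 bytes
⌊34,359,738,368 / 2,130,000⌋ = 16,131

16,131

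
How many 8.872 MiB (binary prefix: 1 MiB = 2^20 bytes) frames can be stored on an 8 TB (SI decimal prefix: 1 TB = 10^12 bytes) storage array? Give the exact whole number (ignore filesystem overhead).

Capacity: 8 TB = 8,000,000,000,000 bytes
Per item: 8.872 MiB = 9,302,966.272 bytes
⌊8,000,000,000,000 / 9,302,966.272⌋ = 859,940

859,940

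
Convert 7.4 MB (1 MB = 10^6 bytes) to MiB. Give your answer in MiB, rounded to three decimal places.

7.4 MB = 7.4 × 10^6 bytes = 7,400,000 bytes
1 MiB = 2^20 bytes = 1,048,576 bytes
7,400,000 / 1,048,576 = 7.057 MiB

7.057 MiB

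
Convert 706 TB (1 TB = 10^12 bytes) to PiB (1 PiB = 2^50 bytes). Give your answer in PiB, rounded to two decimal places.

706 TB = 706 × 10^12 bytes = 706,000,000,000,000 bytes
1 PiB = 2^50 bytes = 1,125,899,906,842,624 bytes
706,000,000,000,000 / 1,125,899,906,842,624 = 0.63 PiB

0.63 PiB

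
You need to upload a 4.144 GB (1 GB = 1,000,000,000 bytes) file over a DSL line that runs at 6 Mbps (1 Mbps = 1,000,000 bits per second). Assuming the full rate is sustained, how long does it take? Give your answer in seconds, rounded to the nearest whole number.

5,525 seconds

4.144 GB = 4,144,000,000 bytes = 33,152,000,000 bits
6 Mbps = 6,000,000 bits/s
time = 33,152,000,000 / 6,000,000 = 5,525 s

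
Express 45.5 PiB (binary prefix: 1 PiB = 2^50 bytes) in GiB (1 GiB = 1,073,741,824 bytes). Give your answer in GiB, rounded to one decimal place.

45.5 PiB = 45.5 × 2^50 bytes = 51,228,445,761,339,392 bytes
1 GiB = 1,073,741,824 bytes
51,228,445,761,339,392 / 1,073,741,824 = 47,710,208.0 GiB

47,710,208.0 GiB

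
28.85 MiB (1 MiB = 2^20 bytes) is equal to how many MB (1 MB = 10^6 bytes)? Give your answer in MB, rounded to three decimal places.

28.85 MiB × 1,048,576 bytes/MiB = 30,251,417.6 bytes
1 MB = 1,000,000 bytes
30,251,417.6 / 1,000,000 = 30.251 MB

30.251 MB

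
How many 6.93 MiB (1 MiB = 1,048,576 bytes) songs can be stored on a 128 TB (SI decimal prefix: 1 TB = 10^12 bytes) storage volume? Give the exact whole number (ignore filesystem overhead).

17,614,763

Capacity: 128 TB = 128,000,000,000,000 bytes
Per item: 6.93 MiB = 7,266,631.68 bytes
⌊128,000,000,000,000 / 7,266,631.68⌋ = 17,614,763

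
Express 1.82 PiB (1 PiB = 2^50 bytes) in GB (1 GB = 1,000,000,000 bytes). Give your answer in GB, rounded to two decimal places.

1.82 PiB = 1.82 × 2^50 bytes = 2,049,137,830,453,575.68 bytes
1 GB = 10^9 bytes = 1,000,000,000 bytes
2,049,137,830,453,575.68 / 1,000,000,000 = 2,049,137.83 GB

2,049,137.83 GB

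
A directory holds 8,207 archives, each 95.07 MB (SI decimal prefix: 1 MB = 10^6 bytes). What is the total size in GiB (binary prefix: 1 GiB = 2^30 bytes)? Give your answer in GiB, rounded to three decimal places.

Total = 8,207 × 95.07 MB = 780239.49 MB
= 780239.49 × 1,000,000 bytes = 780,239,490,000 bytes
1 GiB = 1,073,741,824 bytes
780,239,490,000 / 1,073,741,824 = 726.655 GiB

726.655 GiB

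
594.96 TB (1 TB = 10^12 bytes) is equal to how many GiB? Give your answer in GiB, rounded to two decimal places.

554,099.68 GiB

594.96 TB × 1,000,000,000,000 bytes/TB = 594,960,000,000,000 bytes
1 GiB = 2^30 bytes = 1,073,741,824 bytes
594,960,000,000,000 / 1,073,741,824 = 554,099.68 GiB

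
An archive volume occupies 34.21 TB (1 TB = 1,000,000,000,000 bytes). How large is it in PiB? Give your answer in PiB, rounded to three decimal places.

34.21 TB × 1,000,000,000,000 bytes/TB = 34,210,000,000,000 bytes
1 PiB = 2^50 bytes = 1,125,899,906,842,624 bytes
34,210,000,000,000 / 1,125,899,906,842,624 = 0.030 PiB

0.030 PiB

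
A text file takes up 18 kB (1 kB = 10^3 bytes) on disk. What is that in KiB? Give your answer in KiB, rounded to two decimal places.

17.58 KiB

18 kB × 1,000 bytes/kB = 18,000 bytes
1 KiB = 2^10 bytes = 1,024 bytes
18,000 / 1,024 = 17.58 KiB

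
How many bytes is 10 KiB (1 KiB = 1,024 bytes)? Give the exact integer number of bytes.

10,240 bytes

10 × 1,024 = 10,240 bytes  (1 KiB = 2^10 bytes)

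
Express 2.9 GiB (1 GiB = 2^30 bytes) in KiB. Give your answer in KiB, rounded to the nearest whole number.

3,040,870 KiB

2.9 GiB × 1,073,741,824 bytes/GiB = 3,113,851,289.6 bytes
1 KiB = 1,024 bytes
3,113,851,289.6 / 1,024 = 3,040,870 KiB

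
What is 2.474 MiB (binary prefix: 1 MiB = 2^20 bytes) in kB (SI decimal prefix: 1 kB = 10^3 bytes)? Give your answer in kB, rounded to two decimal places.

2.474 MiB = 2.474 × 2^20 bytes = 2,594,177.024 bytes
1 kB = 1,000 bytes
2,594,177.024 / 1,000 = 2,594.18 kB

2,594.18 kB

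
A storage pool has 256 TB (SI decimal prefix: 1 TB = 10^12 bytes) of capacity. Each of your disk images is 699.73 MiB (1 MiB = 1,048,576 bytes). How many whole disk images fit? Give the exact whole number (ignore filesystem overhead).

348,906

Capacity: 256 TB = 256,000,000,000,000 bytes
Per item: 699.73 MiB = 733,720,084.48 bytes
⌊256,000,000,000,000 / 733,720,084.48⌋ = 348,906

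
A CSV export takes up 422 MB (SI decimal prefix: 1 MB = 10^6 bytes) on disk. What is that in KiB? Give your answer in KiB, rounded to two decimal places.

422 MB × 1,000,000 bytes/MB = 422,000,000 bytes
1 KiB = 1,024 bytes
422,000,000 / 1,024 = 412,109.38 KiB

412,109.38 KiB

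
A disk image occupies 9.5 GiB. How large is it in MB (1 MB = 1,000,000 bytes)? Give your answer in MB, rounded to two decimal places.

9.5 GiB × 1,073,741,824 bytes/GiB = 10,200,547,328 bytes
1 MB = 10^6 bytes = 1,000,000 bytes
10,200,547,328 / 1,000,000 = 10,200.55 MB

10,200.55 MB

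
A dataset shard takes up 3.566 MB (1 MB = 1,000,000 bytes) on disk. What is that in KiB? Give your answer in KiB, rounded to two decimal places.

3,482.42 KiB

3.566 MB = 3.566 × 10^6 bytes = 3,566,000 bytes
1 KiB = 1,024 bytes
3,566,000 / 1,024 = 3,482.42 KiB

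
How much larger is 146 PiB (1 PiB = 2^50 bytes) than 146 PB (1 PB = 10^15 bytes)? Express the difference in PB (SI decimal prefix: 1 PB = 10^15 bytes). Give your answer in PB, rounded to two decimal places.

146 PiB = 146 × 1,125,899,906,842,624 = 164,381,386,399,023,104 bytes
146 PB = 146 × 1,000,000,000,000,000 = 146,000,000,000,000,000 bytes
difference = 18,381,386,399,023,104 bytes
18,381,386,399,023,104 / 1,000,000,000,000,000 = 18.38 PB

18.38 PB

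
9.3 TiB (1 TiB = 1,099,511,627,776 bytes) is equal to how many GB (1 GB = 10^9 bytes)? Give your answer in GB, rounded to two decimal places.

10,225.46 GB

9.3 TiB = 9.3 × 2^40 bytes = 10,225,458,138,316.8 bytes
1 GB = 10^9 bytes = 1,000,000,000 bytes
10,225,458,138,316.8 / 1,000,000,000 = 10,225.46 GB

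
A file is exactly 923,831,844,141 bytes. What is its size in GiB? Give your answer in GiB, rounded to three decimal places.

860.385 GiB

923,831,844,141 bytes given.
1 GiB = 1,073,741,824 bytes
923,831,844,141 / 1,073,741,824 = 860.385 GiB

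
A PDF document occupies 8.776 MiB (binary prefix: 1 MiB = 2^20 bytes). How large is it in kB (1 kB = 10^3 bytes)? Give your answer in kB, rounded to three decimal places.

9,202.303 kB

8.776 MiB × 1,048,576 bytes/MiB = 9,202,302.976 bytes
1 kB = 1,000 bytes
9,202,302.976 / 1,000 = 9,202.303 kB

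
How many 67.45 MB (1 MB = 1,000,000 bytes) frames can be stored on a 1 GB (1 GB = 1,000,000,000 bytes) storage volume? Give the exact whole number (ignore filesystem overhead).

Capacity: 1 GB = 1,000,000,000 bytes
Per item: 67.45 MB = 67,450,000 bytes
⌊1,000,000,000 / 67,450,000⌋ = 14

14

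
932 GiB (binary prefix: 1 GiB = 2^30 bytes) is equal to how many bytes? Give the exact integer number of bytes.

1,000,727,379,968 bytes

932 × 1,073,741,824 = 1,000,727,379,968 bytes  (1 GiB = 2^30 bytes)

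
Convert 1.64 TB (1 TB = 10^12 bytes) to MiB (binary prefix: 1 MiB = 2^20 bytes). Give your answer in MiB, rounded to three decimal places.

1.64 TB = 1.64 × 10^12 bytes = 1,640,000,000,000 bytes
1 MiB = 1,048,576 bytes
1,640,000,000,000 / 1,048,576 = 1,564,025.879 MiB

1,564,025.879 MiB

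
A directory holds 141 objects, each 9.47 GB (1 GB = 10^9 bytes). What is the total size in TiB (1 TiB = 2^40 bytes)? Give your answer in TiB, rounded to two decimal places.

1.21 TiB

Total = 141 × 9.47 GB = 1335.27 GB
= 1335.27 × 1,000,000,000 bytes = 1,335,270,000,000 bytes
1 TiB = 1,099,511,627,776 bytes
1,335,270,000,000 / 1,099,511,627,776 = 1.21 TiB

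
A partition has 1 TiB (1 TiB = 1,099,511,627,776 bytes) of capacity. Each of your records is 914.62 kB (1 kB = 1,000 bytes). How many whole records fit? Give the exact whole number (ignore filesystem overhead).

Capacity: 1 TiB = 1,099,511,627,776 bytes
Per item: 914.62 kB = 914,620 bytes
⌊1,099,511,627,776 / 914,620⌋ = 1,202,151

1,202,151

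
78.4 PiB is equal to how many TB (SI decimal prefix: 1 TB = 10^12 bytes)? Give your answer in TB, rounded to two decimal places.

78.4 PiB × 1,125,899,906,842,624 bytes/PiB = 88,270,552,696,461,721.6 bytes
1 TB = 1,000,000,000,000 bytes
88,270,552,696,461,721.6 / 1,000,000,000,000 = 88,270.55 TB

88,270.55 TB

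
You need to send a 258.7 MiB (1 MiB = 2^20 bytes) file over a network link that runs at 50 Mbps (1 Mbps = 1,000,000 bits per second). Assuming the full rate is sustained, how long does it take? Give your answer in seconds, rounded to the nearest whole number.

43 seconds

258.7 MiB = 271,266,611.2 bytes = 2,170,132,889.6 bits
50 Mbps = 50,000,000 bits/s
time = 2,170,132,889.6 / 50,000,000 = 43 s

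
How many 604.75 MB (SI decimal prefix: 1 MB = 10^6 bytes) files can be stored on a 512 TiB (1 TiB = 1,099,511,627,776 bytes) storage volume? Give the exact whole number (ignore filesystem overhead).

930,880

Capacity: 512 TiB = 562,949,953,421,312 bytes
Per item: 604.75 MB = 604,750,000 bytes
⌊562,949,953,421,312 / 604,750,000⌋ = 930,880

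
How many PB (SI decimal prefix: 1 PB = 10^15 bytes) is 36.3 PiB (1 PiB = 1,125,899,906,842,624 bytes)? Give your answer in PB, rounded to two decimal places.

36.3 PiB × 1,125,899,906,842,624 bytes/PiB = 40,870,166,618,387,251.2 bytes
1 PB = 1,000,000,000,000,000 bytes
40,870,166,618,387,251.2 / 1,000,000,000,000,000 = 40.87 PB

40.87 PB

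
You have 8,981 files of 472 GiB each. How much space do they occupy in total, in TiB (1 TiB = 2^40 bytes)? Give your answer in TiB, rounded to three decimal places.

Total = 8,981 × 472 GiB = 4,239,032 GiB
= 4,239,032 × 1,073,741,824 bytes = 4,551,625,951,674,368 bytes
1 TiB = 1,099,511,627,776 bytes
4,551,625,951,674,368 / 1,099,511,627,776 = 4,139.680 TiB

4,139.680 TiB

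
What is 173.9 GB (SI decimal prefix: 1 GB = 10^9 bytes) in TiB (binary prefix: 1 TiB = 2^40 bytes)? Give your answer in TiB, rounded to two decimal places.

173.9 GB × 1,000,000,000 bytes/GB = 173,900,000,000 bytes
1 TiB = 2^40 bytes = 1,099,511,627,776 bytes
173,900,000,000 / 1,099,511,627,776 = 0.16 TiB

0.16 TiB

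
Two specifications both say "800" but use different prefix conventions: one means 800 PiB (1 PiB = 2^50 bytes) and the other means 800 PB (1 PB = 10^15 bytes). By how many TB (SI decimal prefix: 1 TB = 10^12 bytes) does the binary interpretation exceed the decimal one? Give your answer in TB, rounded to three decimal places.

100,719.925 TB

800 PiB = 800 × 1,125,899,906,842,624 = 900,719,925,474,099,200 bytes
800 PB = 800 × 1,000,000,000,000,000 = 800,000,000,000,000,000 bytes
difference = 100,719,925,474,099,200 bytes
100,719,925,474,099,200 / 1,000,000,000,000 = 100,719.925 TB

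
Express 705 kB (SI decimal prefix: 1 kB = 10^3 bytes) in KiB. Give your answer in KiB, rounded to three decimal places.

705 kB = 705 × 10^3 bytes = 705,000 bytes
1 KiB = 1,024 bytes
705,000 / 1,024 = 688.477 KiB

688.477 KiB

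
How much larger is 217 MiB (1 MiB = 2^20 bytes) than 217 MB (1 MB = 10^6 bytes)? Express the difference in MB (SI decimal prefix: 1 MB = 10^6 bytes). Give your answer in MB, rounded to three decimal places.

10.541 MB

217 MiB = 217 × 1,048,576 = 227,540,992 bytes
217 MB = 217 × 1,000,000 = 217,000,000 bytes
difference = 10,540,992 bytes
10,540,992 / 1,000,000 = 10.541 MB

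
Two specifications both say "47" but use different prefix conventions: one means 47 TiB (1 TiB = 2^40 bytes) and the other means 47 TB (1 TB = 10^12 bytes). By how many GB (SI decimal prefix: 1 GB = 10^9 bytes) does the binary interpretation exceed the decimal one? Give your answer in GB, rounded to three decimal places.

4,677.047 GB

47 TiB = 47 × 1,099,511,627,776 = 51,677,046,505,472 bytes
47 TB = 47 × 1,000,000,000,000 = 47,000,000,000,000 bytes
difference = 4,677,046,505,472 bytes
4,677,046,505,472 / 1,000,000,000 = 4,677.047 GB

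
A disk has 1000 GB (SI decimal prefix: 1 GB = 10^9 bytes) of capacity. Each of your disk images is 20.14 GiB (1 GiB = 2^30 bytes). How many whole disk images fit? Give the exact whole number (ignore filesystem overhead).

46

Capacity: 1000 GB = 1,000,000,000,000 bytes
Per item: 20.14 GiB = 21,625,160,335.36 bytes
⌊1,000,000,000,000 / 21,625,160,335.36⌋ = 46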